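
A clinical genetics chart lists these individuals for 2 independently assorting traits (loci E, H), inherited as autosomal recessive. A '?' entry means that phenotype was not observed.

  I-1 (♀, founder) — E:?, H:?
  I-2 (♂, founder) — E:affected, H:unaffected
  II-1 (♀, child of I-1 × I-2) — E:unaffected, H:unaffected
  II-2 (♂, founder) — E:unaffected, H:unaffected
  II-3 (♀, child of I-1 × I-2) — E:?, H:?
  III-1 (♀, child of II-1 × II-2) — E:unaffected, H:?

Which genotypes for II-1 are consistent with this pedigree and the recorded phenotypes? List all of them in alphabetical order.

II-1 ∈ {Ee HH, Ee Hh}

E/I-1 ? ·: EE|Ee
E/I-2 aff ·: ee
E/II-1 un I-1×I-2: Ee
E/II-2 un ·: EE|Ee
E/II-3 ? I-1×I-2: Ee|ee
E/III-1 un II-1×II-2: EE|Ee
⇒ E over [I-1,I-2,II-1,II-2,II-3,III-1]: 12 consistent
H/I-1 ? ·: HH|Hh|hh
H/I-2 un ·: HH|Hh
H/II-1 un I-1×I-2: HH|Hh
H/II-2 un ·: HH|Hh
H/II-3 ? I-1×I-2: HH|Hh|hh
H/III-1 ? II-1×II-2: HH|Hh|hh
⇒ H over [I-1,I-2,II-1,II-2,II-3,III-1]: 74 consistent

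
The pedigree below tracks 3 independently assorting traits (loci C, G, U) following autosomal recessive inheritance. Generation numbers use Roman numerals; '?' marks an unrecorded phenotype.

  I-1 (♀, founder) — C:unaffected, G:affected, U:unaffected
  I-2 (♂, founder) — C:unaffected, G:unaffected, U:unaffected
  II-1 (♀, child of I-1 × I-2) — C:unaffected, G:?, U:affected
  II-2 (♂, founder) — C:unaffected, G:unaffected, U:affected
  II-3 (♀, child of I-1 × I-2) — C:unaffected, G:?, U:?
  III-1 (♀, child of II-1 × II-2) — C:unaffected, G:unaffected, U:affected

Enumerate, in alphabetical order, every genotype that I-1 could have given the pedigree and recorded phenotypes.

C/I-1 un ·: CC|Cc
C/I-2 un ·: CC|Cc
C/II-1 un I-1×I-2: CC|Cc
C/II-2 un ·: CC|Cc
C/II-3 un I-1×I-2: CC|Cc
C/III-1 un II-1×II-2: CC|Cc
⇒ C over [I-1,I-2,II-1,II-2,II-3,III-1]: 45 consistent
G/I-1 aff ·: gg
G/I-2 un ·: GG|Gg
G/II-1 ? I-1×I-2: Gg|gg
G/II-2 un ·: GG|Gg
G/II-3 ? I-1×I-2: Gg|gg
G/III-1 un II-1×II-2: GG|Gg
⇒ G over [I-1,I-2,II-1,II-2,II-3,III-1]: 16 consistent
U/I-1 un ·: Uu
U/I-2 un ·: Uu
U/II-1 aff I-1×I-2: uu
U/II-2 aff ·: uu
U/II-3 ? I-1×I-2: UU|Uu|uu
U/III-1 aff II-1×II-2: uu
⇒ U over [I-1,I-2,II-1,II-2,II-3,III-1]: 3 consistent

I-1 ∈ {CC gg Uu, Cc gg Uu}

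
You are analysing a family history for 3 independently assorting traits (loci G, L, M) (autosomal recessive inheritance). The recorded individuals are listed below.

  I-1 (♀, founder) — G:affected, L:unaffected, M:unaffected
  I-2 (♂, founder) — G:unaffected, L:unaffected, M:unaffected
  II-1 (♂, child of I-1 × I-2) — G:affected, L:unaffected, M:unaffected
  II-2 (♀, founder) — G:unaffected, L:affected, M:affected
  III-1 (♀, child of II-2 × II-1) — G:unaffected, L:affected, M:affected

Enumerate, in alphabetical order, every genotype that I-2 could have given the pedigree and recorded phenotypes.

I-2 ∈ {Gg LL MM, Gg LL Mm, Gg Ll MM, Gg Ll Mm}

G/I-1 aff ·: gg
G/I-2 un ·: Gg
G/II-1 aff I-1×I-2: gg
G/II-2 un ·: GG|Gg
G/III-1 un II-2×II-1: Gg
⇒ G over [I-1,I-2,II-1,II-2,III-1]: 2 consistent
L/I-1 un ·: LL|Ll
L/I-2 un ·: LL|Ll
L/II-1 un I-1×I-2: Ll
L/II-2 aff ·: ll
L/III-1 aff II-2×II-1: ll
⇒ L over [I-1,I-2,II-1,II-2,III-1]: 3 consistent
M/I-1 un ·: MM|Mm
M/I-2 un ·: MM|Mm
M/II-1 un I-1×I-2: Mm
M/II-2 aff ·: mm
M/III-1 aff II-2×II-1: mm
⇒ M over [I-1,I-2,II-1,II-2,III-1]: 3 consistent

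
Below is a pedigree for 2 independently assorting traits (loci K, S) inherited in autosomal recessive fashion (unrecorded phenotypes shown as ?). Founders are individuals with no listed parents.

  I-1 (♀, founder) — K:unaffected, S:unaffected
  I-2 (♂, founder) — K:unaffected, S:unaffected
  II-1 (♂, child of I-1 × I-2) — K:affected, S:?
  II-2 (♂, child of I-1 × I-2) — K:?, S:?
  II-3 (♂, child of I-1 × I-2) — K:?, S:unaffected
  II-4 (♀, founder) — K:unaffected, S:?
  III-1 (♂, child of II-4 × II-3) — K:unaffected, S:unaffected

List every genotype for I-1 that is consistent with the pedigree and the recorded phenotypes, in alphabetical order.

I-1 ∈ {Kk SS, Kk Ss}

K/I-1 un ·: Kk
K/I-2 un ·: Kk
K/II-1 aff I-1×I-2: kk
K/II-2 ? I-1×I-2: KK|Kk|kk
K/II-3 ? I-1×I-2: KK|Kk|kk
K/II-4 un ·: KK|Kk
K/III-1 un II-4×II-3: KK|Kk
⇒ K over [I-1,I-2,II-1,II-2,II-3,II-4,III-1]: 27 consistent
S/I-1 un ·: SS|Ss
S/I-2 un ·: SS|Ss
S/II-1 ? I-1×I-2: SS|Ss|ss
S/II-2 ? I-1×I-2: SS|Ss|ss
S/II-3 un I-1×I-2: SS|Ss
S/II-4 ? ·: SS|Ss|ss
S/III-1 un II-4×II-3: SS|Ss
⇒ S over [I-1,I-2,II-1,II-2,II-3,II-4,III-1]: 157 consistent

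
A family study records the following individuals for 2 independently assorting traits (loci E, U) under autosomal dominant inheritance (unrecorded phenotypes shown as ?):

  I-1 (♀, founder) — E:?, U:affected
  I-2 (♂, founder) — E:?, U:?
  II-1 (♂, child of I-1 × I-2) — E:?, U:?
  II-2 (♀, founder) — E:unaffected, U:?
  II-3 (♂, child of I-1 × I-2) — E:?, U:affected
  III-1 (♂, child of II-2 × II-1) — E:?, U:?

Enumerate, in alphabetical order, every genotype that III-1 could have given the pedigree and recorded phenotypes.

III-1 ∈ {Ee UU, Ee Uu, Ee uu, ee UU, ee Uu, ee uu}

E/I-1 ? ·: ee|Ee|EE
E/I-2 ? ·: ee|Ee|EE
E/II-1 ? I-1×I-2: ee|Ee|EE
E/II-2 un ·: ee
E/II-3 ? I-1×I-2: ee|Ee|EE
E/III-1 ? II-2×II-1: ee|Ee
⇒ E over [I-1,I-2,II-1,II-2,II-3,III-1]: 42 consistent
U/I-1 aff ·: Uu|UU
U/I-2 ? ·: uu|Uu|UU
U/II-1 ? I-1×I-2: uu|Uu|UU
U/II-2 ? ·: uu|Uu|UU
U/II-3 aff I-1×I-2: Uu|UU
U/III-1 ? II-2×II-1: uu|Uu|UU
⇒ U over [I-1,I-2,II-1,II-2,II-3,III-1]: 96 consistent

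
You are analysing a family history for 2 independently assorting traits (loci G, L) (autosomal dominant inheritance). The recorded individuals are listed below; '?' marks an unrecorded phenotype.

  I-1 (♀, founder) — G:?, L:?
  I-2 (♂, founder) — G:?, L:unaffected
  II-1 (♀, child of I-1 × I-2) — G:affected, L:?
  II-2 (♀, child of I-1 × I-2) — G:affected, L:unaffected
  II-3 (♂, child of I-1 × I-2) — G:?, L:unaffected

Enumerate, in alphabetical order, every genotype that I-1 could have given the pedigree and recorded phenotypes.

G/I-1 ? ·: gg|Gg|GG
G/I-2 ? ·: gg|Gg|GG
G/II-1 aff I-1×I-2: Gg|GG
G/II-2 aff I-1×I-2: Gg|GG
G/II-3 ? I-1×I-2: gg|Gg|GG
⇒ G over [I-1,I-2,II-1,II-2,II-3]: 35 consistent
L/I-1 ? ·: ll|Ll
L/I-2 un ·: ll
L/II-1 ? I-1×I-2: ll|Ll
L/II-2 un I-1×I-2: ll
L/II-3 un I-1×I-2: ll
⇒ L over [I-1,I-2,II-1,II-2,II-3]: 3 consistent

I-1 ∈ {GG Ll, GG ll, Gg Ll, Gg ll, gg Ll, gg ll}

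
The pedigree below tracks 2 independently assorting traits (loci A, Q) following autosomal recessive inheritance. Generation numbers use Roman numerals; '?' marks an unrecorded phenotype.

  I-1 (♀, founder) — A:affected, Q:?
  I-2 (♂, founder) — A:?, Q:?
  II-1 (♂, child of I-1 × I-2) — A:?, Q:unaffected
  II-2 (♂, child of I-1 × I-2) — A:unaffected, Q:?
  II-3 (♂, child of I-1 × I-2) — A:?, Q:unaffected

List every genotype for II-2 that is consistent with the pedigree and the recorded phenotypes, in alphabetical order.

A/I-1 aff ·: aa
A/I-2 ? ·: AA|Aa
A/II-1 ? I-1×I-2: Aa|aa
A/II-2 un I-1×I-2: Aa
A/II-3 ? I-1×I-2: Aa|aa
⇒ A over [I-1,I-2,II-1,II-2,II-3]: 5 consistent
Q/I-1 ? ·: QQ|Qq|qq
Q/I-2 ? ·: QQ|Qq|qq
Q/II-1 un I-1×I-2: QQ|Qq
Q/II-2 ? I-1×I-2: QQ|Qq|qq
Q/II-3 un I-1×I-2: QQ|Qq
⇒ Q over [I-1,I-2,II-1,II-2,II-3]: 35 consistent

II-2 ∈ {Aa QQ, Aa Qq, Aa qq}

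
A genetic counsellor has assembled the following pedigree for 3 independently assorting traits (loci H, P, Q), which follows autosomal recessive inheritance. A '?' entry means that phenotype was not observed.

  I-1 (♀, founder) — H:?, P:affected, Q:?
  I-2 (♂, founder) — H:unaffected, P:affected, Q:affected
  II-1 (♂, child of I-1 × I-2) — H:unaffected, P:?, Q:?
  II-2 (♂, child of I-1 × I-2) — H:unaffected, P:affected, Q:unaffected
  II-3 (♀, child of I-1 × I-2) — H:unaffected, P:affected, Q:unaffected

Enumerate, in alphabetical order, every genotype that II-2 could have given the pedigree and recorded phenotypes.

II-2 ∈ {HH pp Qq, Hh pp Qq}

H/I-1 ? ·: HH|Hh|hh
H/I-2 un ·: HH|Hh
H/II-1 un I-1×I-2: HH|Hh
H/II-2 un I-1×I-2: HH|Hh
H/II-3 un I-1×I-2: HH|Hh
⇒ H over [I-1,I-2,II-1,II-2,II-3]: 27 consistent
P/I-1 aff ·: pp
P/I-2 aff ·: pp
P/II-1 ? I-1×I-2: pp
P/II-2 aff I-1×I-2: pp
P/II-3 aff I-1×I-2: pp
⇒ P over [I-1,I-2,II-1,II-2,II-3]: 1 consistent
Q/I-1 ? ·: QQ|Qq
Q/I-2 aff ·: qq
Q/II-1 ? I-1×I-2: Qq|qq
Q/II-2 un I-1×I-2: Qq
Q/II-3 un I-1×I-2: Qq
⇒ Q over [I-1,I-2,II-1,II-2,II-3]: 3 consistent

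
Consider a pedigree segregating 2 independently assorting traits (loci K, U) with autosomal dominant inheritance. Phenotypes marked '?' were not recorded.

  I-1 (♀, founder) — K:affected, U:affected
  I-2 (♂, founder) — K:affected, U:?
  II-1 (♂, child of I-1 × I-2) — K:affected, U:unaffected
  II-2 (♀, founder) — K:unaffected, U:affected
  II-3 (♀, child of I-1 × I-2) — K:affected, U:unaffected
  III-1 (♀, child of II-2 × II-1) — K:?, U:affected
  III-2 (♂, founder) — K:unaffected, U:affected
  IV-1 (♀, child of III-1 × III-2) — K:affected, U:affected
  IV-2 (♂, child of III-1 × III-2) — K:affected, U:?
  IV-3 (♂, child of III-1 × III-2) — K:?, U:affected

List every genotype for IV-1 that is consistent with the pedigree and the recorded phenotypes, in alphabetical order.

IV-1 ∈ {Kk UU, Kk Uu}

K/I-1 aff ·: Kk|KK
K/I-2 aff ·: Kk|KK
K/II-1 aff I-1×I-2: Kk|KK
K/II-2 un ·: kk
K/II-3 aff I-1×I-2: Kk|KK
K/III-1 ? II-2×II-1: Kk
K/III-2 un ·: kk
K/IV-1 aff III-1×III-2: Kk
K/IV-2 aff III-1×III-2: Kk
K/IV-3 ? III-1×III-2: kk|Kk
⇒ K over [I-1,I-2,II-1,II-2,II-3,III-1,III-2,IV-1,IV-2,IV-3]: 26 consistent
U/I-1 aff ·: Uu
U/I-2 ? ·: uu|Uu
U/II-1 un I-1×I-2: uu
U/II-2 aff ·: Uu|UU
U/II-3 un I-1×I-2: uu
U/III-1 aff II-2×II-1: Uu
U/III-2 aff ·: Uu|UU
U/IV-1 aff III-1×III-2: Uu|UU
U/IV-2 ? III-1×III-2: uu|Uu|UU
U/IV-3 aff III-1×III-2: Uu|UU
⇒ U over [I-1,I-2,II-1,II-2,II-3,III-1,III-2,IV-1,IV-2,IV-3]: 80 consistent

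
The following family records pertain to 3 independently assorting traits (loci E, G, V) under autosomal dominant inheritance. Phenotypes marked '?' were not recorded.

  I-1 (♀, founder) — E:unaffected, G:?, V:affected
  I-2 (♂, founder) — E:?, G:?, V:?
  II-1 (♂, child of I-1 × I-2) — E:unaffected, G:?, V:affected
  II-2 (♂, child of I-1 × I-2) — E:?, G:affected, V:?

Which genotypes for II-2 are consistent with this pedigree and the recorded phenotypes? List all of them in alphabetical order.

E/I-1 un ·: ee
E/I-2 ? ·: ee|Ee
E/II-1 un I-1×I-2: ee
E/II-2 ? I-1×I-2: ee|Ee
⇒ E over [I-1,I-2,II-1,II-2]: 3 consistent
G/I-1 ? ·: gg|Gg|GG
G/I-2 ? ·: gg|Gg|GG
G/II-1 ? I-1×I-2: gg|Gg|GG
G/II-2 aff I-1×I-2: Gg|GG
⇒ G over [I-1,I-2,II-1,II-2]: 21 consistent
V/I-1 aff ·: Vv|VV
V/I-2 ? ·: vv|Vv|VV
V/II-1 aff I-1×I-2: Vv|VV
V/II-2 ? I-1×I-2: vv|Vv|VV
⇒ V over [I-1,I-2,II-1,II-2]: 18 consistent

II-2 ∈ {Ee GG VV, Ee GG Vv, Ee GG vv, Ee Gg VV, Ee Gg Vv, Ee Gg vv, ee GG VV, ee GG Vv, ee GG vv, ee Gg VV, ee Gg Vv, ee Gg vv}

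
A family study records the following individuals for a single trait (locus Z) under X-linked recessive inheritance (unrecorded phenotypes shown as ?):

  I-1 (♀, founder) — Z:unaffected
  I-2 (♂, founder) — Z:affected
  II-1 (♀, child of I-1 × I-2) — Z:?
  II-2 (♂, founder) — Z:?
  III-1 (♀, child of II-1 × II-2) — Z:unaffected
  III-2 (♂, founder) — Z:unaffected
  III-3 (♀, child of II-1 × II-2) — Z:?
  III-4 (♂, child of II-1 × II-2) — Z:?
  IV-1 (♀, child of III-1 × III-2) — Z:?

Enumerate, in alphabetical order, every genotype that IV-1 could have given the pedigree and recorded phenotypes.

Z/I-1 un ·: X^ZX^Z|X^ZX^z
Z/I-2 aff ·: X^zY
Z/II-1 ? I-1×I-2: X^ZX^z|X^zX^z
Z/II-2 ? ·: X^ZY|X^zY
Z/III-1 un II-1×II-2: X^ZX^Z|X^ZX^z
Z/III-2 un ·: X^ZY
Z/III-3 ? II-1×II-2: X^ZX^Z|X^ZX^z|X^zX^z
Z/III-4 ? II-1×II-2: X^ZY|X^zY
Z/IV-1 ? III-1×III-2: X^ZX^Z|X^ZX^z
⇒ Z over [I-1,I-2,II-1,II-2,III-1,III-2,III-3,III-4,IV-1]: 42 consistent

IV-1 ∈ {X^ZX^Z, X^ZX^z}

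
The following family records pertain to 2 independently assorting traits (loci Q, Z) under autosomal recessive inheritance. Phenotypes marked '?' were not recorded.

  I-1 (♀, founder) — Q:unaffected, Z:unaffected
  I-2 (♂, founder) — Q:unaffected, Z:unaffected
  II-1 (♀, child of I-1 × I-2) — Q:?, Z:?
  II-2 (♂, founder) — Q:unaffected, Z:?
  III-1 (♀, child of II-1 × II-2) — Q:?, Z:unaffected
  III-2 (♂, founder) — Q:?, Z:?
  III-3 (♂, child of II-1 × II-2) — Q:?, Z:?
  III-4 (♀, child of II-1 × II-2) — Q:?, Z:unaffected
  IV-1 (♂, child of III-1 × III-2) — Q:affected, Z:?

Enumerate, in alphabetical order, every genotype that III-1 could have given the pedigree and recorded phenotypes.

Q/I-1 un ·: QQ|Qq
Q/I-2 un ·: QQ|Qq
Q/II-1 ? I-1×I-2: QQ|Qq|qq
Q/II-2 un ·: QQ|Qq
Q/III-1 ? II-1×II-2: Qq|qq
Q/III-2 ? ·: Qq|qq
Q/III-3 ? II-1×II-2: QQ|Qq|qq
Q/III-4 ? II-1×II-2: QQ|Qq|qq
Q/IV-1 aff III-1×III-2: qq
⇒ Q over [I-1,I-2,II-1,II-2,III-1,III-2,III-3,III-4,IV-1]: 182 consistent
Z/I-1 un ·: ZZ|Zz
Z/I-2 un ·: ZZ|Zz
Z/II-1 ? I-1×I-2: ZZ|Zz|zz
Z/II-2 ? ·: ZZ|Zz|zz
Z/III-1 un II-1×II-2: ZZ|Zz
Z/III-2 ? ·: ZZ|Zz|zz
Z/III-3 ? II-1×II-2: ZZ|Zz|zz
Z/III-4 un II-1×II-2: ZZ|Zz
Z/IV-1 ? III-1×III-2: ZZ|Zz|zz
⇒ Z over [I-1,I-2,II-1,II-2,III-1,III-2,III-3,III-4,IV-1]: 613 consistent

III-1 ∈ {Qq ZZ, Qq Zz, qq ZZ, qq Zz}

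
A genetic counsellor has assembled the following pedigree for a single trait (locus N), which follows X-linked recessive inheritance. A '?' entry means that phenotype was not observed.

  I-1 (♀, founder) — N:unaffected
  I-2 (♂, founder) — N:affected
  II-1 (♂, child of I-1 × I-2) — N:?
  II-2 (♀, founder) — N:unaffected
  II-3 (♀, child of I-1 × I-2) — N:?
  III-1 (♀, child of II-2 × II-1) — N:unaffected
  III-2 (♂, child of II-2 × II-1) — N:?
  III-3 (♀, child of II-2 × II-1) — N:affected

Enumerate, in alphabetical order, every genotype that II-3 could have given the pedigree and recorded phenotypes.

II-3 ∈ {X^NX^n, X^nX^n}

N/I-1 un ·: X^NX^n
N/I-2 aff ·: X^nY
N/II-1 ? I-1×I-2: X^nY
N/II-2 un ·: X^NX^n
N/II-3 ? I-1×I-2: X^NX^n|X^nX^n
N/III-1 un II-2×II-1: X^NX^n
N/III-2 ? II-2×II-1: X^NY|X^nY
N/III-3 aff II-2×II-1: X^nX^n
⇒ N over [I-1,I-2,II-1,II-2,II-3,III-1,III-2,III-3]: 4 consistent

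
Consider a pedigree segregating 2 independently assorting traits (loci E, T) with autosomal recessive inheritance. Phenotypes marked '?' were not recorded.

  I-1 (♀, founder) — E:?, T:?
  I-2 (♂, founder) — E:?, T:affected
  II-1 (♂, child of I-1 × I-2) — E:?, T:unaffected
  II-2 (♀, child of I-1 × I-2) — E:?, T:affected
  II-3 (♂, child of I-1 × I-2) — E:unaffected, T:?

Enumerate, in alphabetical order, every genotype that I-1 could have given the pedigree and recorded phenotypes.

I-1 ∈ {EE Tt, Ee Tt, ee Tt}

E/I-1 ? ·: EE|Ee|ee
E/I-2 ? ·: EE|Ee|ee
E/II-1 ? I-1×I-2: EE|Ee|ee
E/II-2 ? I-1×I-2: EE|Ee|ee
E/II-3 un I-1×I-2: EE|Ee
⇒ E over [I-1,I-2,II-1,II-2,II-3]: 45 consistent
T/I-1 ? ·: Tt
T/I-2 aff ·: tt
T/II-1 un I-1×I-2: Tt
T/II-2 aff I-1×I-2: tt
T/II-3 ? I-1×I-2: Tt|tt
⇒ T over [I-1,I-2,II-1,II-2,II-3]: 2 consistent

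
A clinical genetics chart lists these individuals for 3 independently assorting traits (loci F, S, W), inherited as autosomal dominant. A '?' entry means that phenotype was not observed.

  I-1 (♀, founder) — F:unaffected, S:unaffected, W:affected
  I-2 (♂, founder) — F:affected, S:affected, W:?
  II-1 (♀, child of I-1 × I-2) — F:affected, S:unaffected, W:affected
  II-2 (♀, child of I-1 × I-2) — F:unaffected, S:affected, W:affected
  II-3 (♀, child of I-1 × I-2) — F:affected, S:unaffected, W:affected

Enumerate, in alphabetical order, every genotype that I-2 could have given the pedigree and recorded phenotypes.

F/I-1 un ·: ff
F/I-2 aff ·: Ff
F/II-1 aff I-1×I-2: Ff
F/II-2 un I-1×I-2: ff
F/II-3 aff I-1×I-2: Ff
⇒ F over [I-1,I-2,II-1,II-2,II-3]: 1 consistent
S/I-1 un ·: ss
S/I-2 aff ·: Ss
S/II-1 un I-1×I-2: ss
S/II-2 aff I-1×I-2: Ss
S/II-3 un I-1×I-2: ss
⇒ S over [I-1,I-2,II-1,II-2,II-3]: 1 consistent
W/I-1 aff ·: Ww|WW
W/I-2 ? ·: ww|Ww|WW
W/II-1 aff I-1×I-2: Ww|WW
W/II-2 aff I-1×I-2: Ww|WW
W/II-3 aff I-1×I-2: Ww|WW
⇒ W over [I-1,I-2,II-1,II-2,II-3]: 27 consistent

I-2 ∈ {Ff Ss WW, Ff Ss Ww, Ff Ss ww}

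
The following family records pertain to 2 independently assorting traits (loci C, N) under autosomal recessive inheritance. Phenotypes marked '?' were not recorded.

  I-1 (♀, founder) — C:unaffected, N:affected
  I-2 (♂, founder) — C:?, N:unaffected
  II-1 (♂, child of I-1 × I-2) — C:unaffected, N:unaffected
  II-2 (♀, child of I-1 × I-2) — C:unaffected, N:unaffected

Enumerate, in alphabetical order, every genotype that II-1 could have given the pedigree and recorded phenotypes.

II-1 ∈ {CC Nn, Cc Nn}

C/I-1 un ·: CC|Cc
C/I-2 ? ·: CC|Cc|cc
C/II-1 un I-1×I-2: CC|Cc
C/II-2 un I-1×I-2: CC|Cc
⇒ C over [I-1,I-2,II-1,II-2]: 15 consistent
N/I-1 aff ·: nn
N/I-2 un ·: NN|Nn
N/II-1 un I-1×I-2: Nn
N/II-2 un I-1×I-2: Nn
⇒ N over [I-1,I-2,II-1,II-2]: 2 consistent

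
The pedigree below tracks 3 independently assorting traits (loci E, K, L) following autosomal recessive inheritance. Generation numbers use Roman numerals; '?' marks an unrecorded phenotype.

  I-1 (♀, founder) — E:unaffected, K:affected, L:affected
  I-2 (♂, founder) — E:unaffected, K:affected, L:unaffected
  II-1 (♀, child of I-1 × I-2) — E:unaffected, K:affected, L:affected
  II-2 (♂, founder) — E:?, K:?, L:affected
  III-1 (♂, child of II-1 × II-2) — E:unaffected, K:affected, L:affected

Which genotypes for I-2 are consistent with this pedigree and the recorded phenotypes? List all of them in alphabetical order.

E/I-1 un ·: EE|Ee
E/I-2 un ·: EE|Ee
E/II-1 un I-1×I-2: EE|Ee
E/II-2 ? ·: EE|Ee|ee
E/III-1 un II-1×II-2: EE|Ee
⇒ E over [I-1,I-2,II-1,II-2,III-1]: 31 consistent
K/I-1 aff ·: kk
K/I-2 aff ·: kk
K/II-1 aff I-1×I-2: kk
K/II-2 ? ·: Kk|kk
K/III-1 aff II-1×II-2: kk
⇒ K over [I-1,I-2,II-1,II-2,III-1]: 2 consistent
L/I-1 aff ·: ll
L/I-2 un ·: Ll
L/II-1 aff I-1×I-2: ll
L/II-2 aff ·: ll
L/III-1 aff II-1×II-2: ll
⇒ L over [I-1,I-2,II-1,II-2,III-1]: 1 consistent

I-2 ∈ {EE kk Ll, Ee kk Ll}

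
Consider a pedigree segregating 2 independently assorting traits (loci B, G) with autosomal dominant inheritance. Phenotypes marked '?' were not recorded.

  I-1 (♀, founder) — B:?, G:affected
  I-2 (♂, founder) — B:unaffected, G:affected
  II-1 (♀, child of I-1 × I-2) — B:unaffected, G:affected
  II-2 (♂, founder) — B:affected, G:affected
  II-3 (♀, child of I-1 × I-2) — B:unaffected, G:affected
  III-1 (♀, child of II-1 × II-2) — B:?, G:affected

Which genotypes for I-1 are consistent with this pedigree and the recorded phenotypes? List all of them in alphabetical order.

I-1 ∈ {Bb GG, Bb Gg, bb GG, bb Gg}

B/I-1 ? ·: bb|Bb
B/I-2 un ·: bb
B/II-1 un I-1×I-2: bb
B/II-2 aff ·: Bb|BB
B/II-3 un I-1×I-2: bb
B/III-1 ? II-1×II-2: bb|Bb
⇒ B over [I-1,I-2,II-1,II-2,II-3,III-1]: 6 consistent
G/I-1 aff ·: Gg|GG
G/I-2 aff ·: Gg|GG
G/II-1 aff I-1×I-2: Gg|GG
G/II-2 aff ·: Gg|GG
G/II-3 aff I-1×I-2: Gg|GG
G/III-1 aff II-1×II-2: Gg|GG
⇒ G over [I-1,I-2,II-1,II-2,II-3,III-1]: 45 consistent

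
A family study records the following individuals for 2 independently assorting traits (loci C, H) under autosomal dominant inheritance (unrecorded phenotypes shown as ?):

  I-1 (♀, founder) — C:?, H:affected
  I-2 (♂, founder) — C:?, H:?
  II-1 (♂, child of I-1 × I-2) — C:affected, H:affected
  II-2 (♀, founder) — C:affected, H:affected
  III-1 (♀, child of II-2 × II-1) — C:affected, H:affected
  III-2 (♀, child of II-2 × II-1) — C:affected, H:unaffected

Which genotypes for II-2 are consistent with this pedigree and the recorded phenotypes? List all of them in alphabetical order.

C/I-1 ? ·: cc|Cc|CC
C/I-2 ? ·: cc|Cc|CC
C/II-1 aff I-1×I-2: Cc|CC
C/II-2 aff ·: Cc|CC
C/III-1 aff II-2×II-1: Cc|CC
C/III-2 aff II-2×II-1: Cc|CC
⇒ C over [I-1,I-2,II-1,II-2,III-1,III-2]: 76 consistent
H/I-1 aff ·: Hh|HH
H/I-2 ? ·: hh|Hh|HH
H/II-1 aff I-1×I-2: Hh
H/II-2 aff ·: Hh
H/III-1 aff II-2×II-1: Hh|HH
H/III-2 un II-2×II-1: hh
⇒ H over [I-1,I-2,II-1,II-2,III-1,III-2]: 10 consistent

II-2 ∈ {CC Hh, Cc Hh}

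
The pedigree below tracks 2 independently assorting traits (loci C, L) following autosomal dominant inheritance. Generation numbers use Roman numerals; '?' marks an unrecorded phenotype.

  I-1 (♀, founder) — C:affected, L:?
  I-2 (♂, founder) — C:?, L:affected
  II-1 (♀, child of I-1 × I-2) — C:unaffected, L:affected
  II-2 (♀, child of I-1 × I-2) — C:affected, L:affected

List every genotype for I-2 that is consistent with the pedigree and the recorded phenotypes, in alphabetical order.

I-2 ∈ {Cc LL, Cc Ll, cc LL, cc Ll}

C/I-1 aff ·: Cc
C/I-2 ? ·: cc|Cc
C/II-1 un I-1×I-2: cc
C/II-2 aff I-1×I-2: Cc|CC
⇒ C over [I-1,I-2,II-1,II-2]: 3 consistent
L/I-1 ? ·: ll|Ll|LL
L/I-2 aff ·: Ll|LL
L/II-1 aff I-1×I-2: Ll|LL
L/II-2 aff I-1×I-2: Ll|LL
⇒ L over [I-1,I-2,II-1,II-2]: 15 consistent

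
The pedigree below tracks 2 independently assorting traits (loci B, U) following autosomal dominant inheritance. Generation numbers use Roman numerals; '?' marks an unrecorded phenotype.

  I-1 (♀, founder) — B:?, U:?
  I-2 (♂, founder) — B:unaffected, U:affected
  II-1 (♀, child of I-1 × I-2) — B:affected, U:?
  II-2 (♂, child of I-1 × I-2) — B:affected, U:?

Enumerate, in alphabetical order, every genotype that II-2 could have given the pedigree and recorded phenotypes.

II-2 ∈ {Bb UU, Bb Uu, Bb uu}

B/I-1 ? ·: Bb|BB
B/I-2 un ·: bb
B/II-1 aff I-1×I-2: Bb
B/II-2 aff I-1×I-2: Bb
⇒ B over [I-1,I-2,II-1,II-2]: 2 consistent
U/I-1 ? ·: uu|Uu|UU
U/I-2 aff ·: Uu|UU
U/II-1 ? I-1×I-2: uu|Uu|UU
U/II-2 ? I-1×I-2: uu|Uu|UU
⇒ U over [I-1,I-2,II-1,II-2]: 23 consistent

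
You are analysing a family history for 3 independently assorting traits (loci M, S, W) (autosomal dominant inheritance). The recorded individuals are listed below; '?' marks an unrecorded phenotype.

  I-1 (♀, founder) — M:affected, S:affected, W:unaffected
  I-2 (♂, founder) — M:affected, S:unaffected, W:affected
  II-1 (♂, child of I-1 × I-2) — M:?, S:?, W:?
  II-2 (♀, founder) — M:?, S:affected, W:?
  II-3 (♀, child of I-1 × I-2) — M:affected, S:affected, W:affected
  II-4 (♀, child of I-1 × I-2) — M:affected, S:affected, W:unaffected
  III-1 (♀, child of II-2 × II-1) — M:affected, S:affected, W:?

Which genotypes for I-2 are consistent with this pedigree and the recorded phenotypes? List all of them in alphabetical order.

I-2 ∈ {MM ss Ww, Mm ss Ww}

M/I-1 aff ·: Mm|MM
M/I-2 aff ·: Mm|MM
M/II-1 ? I-1×I-2: mm|Mm|MM
M/II-2 ? ·: mm|Mm|MM
M/II-3 aff I-1×I-2: Mm|MM
M/II-4 aff I-1×I-2: Mm|MM
M/III-1 aff II-2×II-1: Mm|MM
⇒ M over [I-1,I-2,II-1,II-2,II-3,II-4,III-1]: 120 consistent
S/I-1 aff ·: Ss|SS
S/I-2 un ·: ss
S/II-1 ? I-1×I-2: ss|Ss
S/II-2 aff ·: Ss|SS
S/II-3 aff I-1×I-2: Ss
S/II-4 aff I-1×I-2: Ss
S/III-1 aff II-2×II-1: Ss|SS
⇒ S over [I-1,I-2,II-1,II-2,II-3,II-4,III-1]: 10 consistent
W/I-1 un ·: ww
W/I-2 aff ·: Ww
W/II-1 ? I-1×I-2: ww|Ww
W/II-2 ? ·: ww|Ww|WW
W/II-3 aff I-1×I-2: Ww
W/II-4 un I-1×I-2: ww
W/III-1 ? II-2×II-1: ww|Ww|WW
⇒ W over [I-1,I-2,II-1,II-2,II-3,II-4,III-1]: 11 consistent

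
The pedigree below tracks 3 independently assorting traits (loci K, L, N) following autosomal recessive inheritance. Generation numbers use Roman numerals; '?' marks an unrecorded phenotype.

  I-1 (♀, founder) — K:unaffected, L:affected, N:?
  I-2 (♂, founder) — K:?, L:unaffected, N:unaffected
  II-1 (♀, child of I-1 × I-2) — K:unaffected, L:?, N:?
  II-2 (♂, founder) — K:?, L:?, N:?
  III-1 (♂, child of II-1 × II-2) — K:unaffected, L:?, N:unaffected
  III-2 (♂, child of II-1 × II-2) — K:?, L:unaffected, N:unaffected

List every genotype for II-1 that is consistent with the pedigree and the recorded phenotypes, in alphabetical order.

II-1 ∈ {KK Ll NN, KK Ll Nn, KK Ll nn, KK ll NN, KK ll Nn, KK ll nn, Kk Ll NN, Kk Ll Nn, Kk Ll nn, Kk ll NN, Kk ll Nn, Kk ll nn}

K/I-1 un ·: KK|Kk
K/I-2 ? ·: KK|Kk|kk
K/II-1 un I-1×I-2: KK|Kk
K/II-2 ? ·: KK|Kk|kk
K/III-1 un II-1×II-2: KK|Kk
K/III-2 ? II-1×II-2: KK|Kk|kk
⇒ K over [I-1,I-2,II-1,II-2,III-1,III-2]: 84 consistent
L/I-1 aff ·: ll
L/I-2 un ·: LL|Ll
L/II-1 ? I-1×I-2: Ll|ll
L/II-2 ? ·: LL|Ll|ll
L/III-1 ? II-1×II-2: LL|Ll|ll
L/III-2 un II-1×II-2: LL|Ll
⇒ L over [I-1,I-2,II-1,II-2,III-1,III-2]: 27 consistent
N/I-1 ? ·: NN|Nn|nn
N/I-2 un ·: NN|Nn
N/II-1 ? I-1×I-2: NN|Nn|nn
N/II-2 ? ·: NN|Nn|nn
N/III-1 un II-1×II-2: NN|Nn
N/III-2 un II-1×II-2: NN|Nn
⇒ N over [I-1,I-2,II-1,II-2,III-1,III-2]: 73 consistent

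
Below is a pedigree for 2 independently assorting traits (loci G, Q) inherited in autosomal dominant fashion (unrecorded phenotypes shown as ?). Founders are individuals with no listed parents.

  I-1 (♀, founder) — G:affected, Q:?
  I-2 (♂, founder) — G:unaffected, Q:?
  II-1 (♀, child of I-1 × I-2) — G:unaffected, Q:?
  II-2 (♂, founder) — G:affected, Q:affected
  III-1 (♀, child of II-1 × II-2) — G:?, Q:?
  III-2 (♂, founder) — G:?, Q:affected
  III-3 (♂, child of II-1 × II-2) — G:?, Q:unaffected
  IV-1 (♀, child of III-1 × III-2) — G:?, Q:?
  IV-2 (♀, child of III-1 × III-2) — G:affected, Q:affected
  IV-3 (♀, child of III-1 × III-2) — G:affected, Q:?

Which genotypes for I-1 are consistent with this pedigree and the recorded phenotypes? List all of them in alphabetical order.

G/I-1 aff ·: Gg
G/I-2 un ·: gg
G/II-1 un I-1×I-2: gg
G/II-2 aff ·: Gg|GG
G/III-1 ? II-1×II-2: gg|Gg
G/III-2 ? ·: gg|Gg|GG
G/III-3 ? II-1×II-2: gg|Gg
G/IV-1 ? III-1×III-2: gg|Gg|GG
G/IV-2 aff III-1×III-2: Gg|GG
G/IV-3 aff III-1×III-2: Gg|GG
⇒ G over [I-1,I-2,II-1,II-2,III-1,III-2,III-3,IV-1,IV-2,IV-3]: 72 consistent
Q/I-1 ? ·: qq|Qq|QQ
Q/I-2 ? ·: qq|Qq|QQ
Q/II-1 ? I-1×I-2: qq|Qq
Q/II-2 aff ·: Qq
Q/III-1 ? II-1×II-2: qq|Qq|QQ
Q/III-2 aff ·: Qq|QQ
Q/III-3 un II-1×II-2: qq
Q/IV-1 ? III-1×III-2: qq|Qq|QQ
Q/IV-2 aff III-1×III-2: Qq|QQ
Q/IV-3 ? III-1×III-2: qq|Qq|QQ
⇒ Q over [I-1,I-2,II-1,II-2,III-1,III-2,III-3,IV-1,IV-2,IV-3]: 404 consistent

I-1 ∈ {Gg QQ, Gg Qq, Gg qq}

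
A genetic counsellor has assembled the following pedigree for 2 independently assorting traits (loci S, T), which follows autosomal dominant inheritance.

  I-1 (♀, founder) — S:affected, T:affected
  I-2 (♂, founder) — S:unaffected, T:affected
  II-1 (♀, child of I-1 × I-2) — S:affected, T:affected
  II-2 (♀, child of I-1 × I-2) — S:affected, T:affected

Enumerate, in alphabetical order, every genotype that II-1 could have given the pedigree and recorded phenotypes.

II-1 ∈ {Ss TT, Ss Tt}

S/I-1 aff ·: Ss|SS
S/I-2 un ·: ss
S/II-1 aff I-1×I-2: Ss
S/II-2 aff I-1×I-2: Ss
⇒ S over [I-1,I-2,II-1,II-2]: 2 consistent
T/I-1 aff ·: Tt|TT
T/I-2 aff ·: Tt|TT
T/II-1 aff I-1×I-2: Tt|TT
T/II-2 aff I-1×I-2: Tt|TT
⇒ T over [I-1,I-2,II-1,II-2]: 13 consistent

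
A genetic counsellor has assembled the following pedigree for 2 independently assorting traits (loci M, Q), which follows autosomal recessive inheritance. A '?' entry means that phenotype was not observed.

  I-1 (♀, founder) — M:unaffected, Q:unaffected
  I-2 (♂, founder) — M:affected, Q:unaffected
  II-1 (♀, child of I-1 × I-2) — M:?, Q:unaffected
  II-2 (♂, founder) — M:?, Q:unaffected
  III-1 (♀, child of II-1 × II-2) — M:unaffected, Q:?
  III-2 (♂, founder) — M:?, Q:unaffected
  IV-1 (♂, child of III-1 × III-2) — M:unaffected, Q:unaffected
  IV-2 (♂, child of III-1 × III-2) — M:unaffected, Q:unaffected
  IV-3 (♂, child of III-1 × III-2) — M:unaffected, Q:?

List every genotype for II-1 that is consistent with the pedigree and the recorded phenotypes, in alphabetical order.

M/I-1 un ·: MM|Mm
M/I-2 aff ·: mm
M/II-1 ? I-1×I-2: Mm|mm
M/II-2 ? ·: MM|Mm|mm
M/III-1 un II-1×II-2: MM|Mm
M/III-2 ? ·: MM|Mm|mm
M/IV-1 un III-1×III-2: MM|Mm
M/IV-2 un III-1×III-2: MM|Mm
M/IV-3 un III-1×III-2: MM|Mm
⇒ M over [I-1,I-2,II-1,II-2,III-1,III-2,IV-1,IV-2,IV-3]: 176 consistent
Q/I-1 un ·: QQ|Qq
Q/I-2 un ·: QQ|Qq
Q/II-1 un I-1×I-2: QQ|Qq
Q/II-2 un ·: QQ|Qq
Q/III-1 ? II-1×II-2: QQ|Qq|qq
Q/III-2 un ·: QQ|Qq
Q/IV-1 un III-1×III-2: QQ|Qq
Q/IV-2 un III-1×III-2: QQ|Qq
Q/IV-3 ? III-1×III-2: QQ|Qq|qq
⇒ Q over [I-1,I-2,II-1,II-2,III-1,III-2,IV-1,IV-2,IV-3]: 335 consistent

II-1 ∈ {Mm QQ, Mm Qq, mm QQ, mm Qq}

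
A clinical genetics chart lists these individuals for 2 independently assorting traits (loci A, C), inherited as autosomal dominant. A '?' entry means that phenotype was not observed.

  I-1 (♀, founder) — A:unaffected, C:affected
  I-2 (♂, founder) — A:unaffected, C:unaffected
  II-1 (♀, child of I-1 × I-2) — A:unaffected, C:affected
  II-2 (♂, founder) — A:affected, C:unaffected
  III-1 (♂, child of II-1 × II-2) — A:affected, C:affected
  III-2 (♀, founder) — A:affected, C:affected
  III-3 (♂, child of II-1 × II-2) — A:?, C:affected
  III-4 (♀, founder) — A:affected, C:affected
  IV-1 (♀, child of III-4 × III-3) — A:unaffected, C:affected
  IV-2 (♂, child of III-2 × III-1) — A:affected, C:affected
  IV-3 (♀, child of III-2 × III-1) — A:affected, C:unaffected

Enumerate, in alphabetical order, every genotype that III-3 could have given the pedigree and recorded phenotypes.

A/I-1 un ·: aa
A/I-2 un ·: aa
A/II-1 un I-1×I-2: aa
A/II-2 aff ·: Aa|AA
A/III-1 aff II-1×II-2: Aa
A/III-2 aff ·: Aa|AA
A/III-3 ? II-1×II-2: aa|Aa
A/III-4 aff ·: Aa
A/IV-1 un III-4×III-3: aa
A/IV-2 aff III-2×III-1: Aa|AA
A/IV-3 aff III-2×III-1: Aa|AA
⇒ A over [I-1,I-2,II-1,II-2,III-1,III-2,III-3,III-4,IV-1,IV-2,IV-3]: 24 consistent
C/I-1 aff ·: Cc|CC
C/I-2 un ·: cc
C/II-1 aff I-1×I-2: Cc
C/II-2 un ·: cc
C/III-1 aff II-1×II-2: Cc
C/III-2 aff ·: Cc
C/III-3 aff II-1×II-2: Cc
C/III-4 aff ·: Cc|CC
C/IV-1 aff III-4×III-3: Cc|CC
C/IV-2 aff III-2×III-1: Cc|CC
C/IV-3 un III-2×III-1: cc
⇒ C over [I-1,I-2,II-1,II-2,III-1,III-2,III-3,III-4,IV-1,IV-2,IV-3]: 16 consistent

III-3 ∈ {Aa Cc, aa Cc}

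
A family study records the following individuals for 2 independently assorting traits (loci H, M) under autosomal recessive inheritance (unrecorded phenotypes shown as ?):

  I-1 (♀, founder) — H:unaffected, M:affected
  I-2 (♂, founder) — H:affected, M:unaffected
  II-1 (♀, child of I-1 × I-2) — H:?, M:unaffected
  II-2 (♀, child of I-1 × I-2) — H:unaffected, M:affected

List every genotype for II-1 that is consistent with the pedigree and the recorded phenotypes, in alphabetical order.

H/I-1 un ·: HH|Hh
H/I-2 aff ·: hh
H/II-1 ? I-1×I-2: Hh|hh
H/II-2 un I-1×I-2: Hh
⇒ H over [I-1,I-2,II-1,II-2]: 3 consistent
M/I-1 aff ·: mm
M/I-2 un ·: Mm
M/II-1 un I-1×I-2: Mm
M/II-2 aff I-1×I-2: mm
⇒ M over [I-1,I-2,II-1,II-2]: 1 consistent

II-1 ∈ {Hh Mm, hh Mm}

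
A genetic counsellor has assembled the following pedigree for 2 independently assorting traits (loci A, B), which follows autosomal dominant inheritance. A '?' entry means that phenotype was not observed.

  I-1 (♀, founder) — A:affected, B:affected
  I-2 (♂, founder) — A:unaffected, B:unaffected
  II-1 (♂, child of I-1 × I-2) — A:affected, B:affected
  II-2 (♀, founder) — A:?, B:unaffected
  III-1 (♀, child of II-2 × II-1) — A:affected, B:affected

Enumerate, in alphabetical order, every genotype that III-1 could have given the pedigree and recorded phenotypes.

III-1 ∈ {AA Bb, Aa Bb}

A/I-1 aff ·: Aa|AA
A/I-2 un ·: aa
A/II-1 aff I-1×I-2: Aa
A/II-2 ? ·: aa|Aa|AA
A/III-1 aff II-2×II-1: Aa|AA
⇒ A over [I-1,I-2,II-1,II-2,III-1]: 10 consistent
B/I-1 aff ·: Bb|BB
B/I-2 un ·: bb
B/II-1 aff I-1×I-2: Bb
B/II-2 un ·: bb
B/III-1 aff II-2×II-1: Bb
⇒ B over [I-1,I-2,II-1,II-2,III-1]: 2 consistent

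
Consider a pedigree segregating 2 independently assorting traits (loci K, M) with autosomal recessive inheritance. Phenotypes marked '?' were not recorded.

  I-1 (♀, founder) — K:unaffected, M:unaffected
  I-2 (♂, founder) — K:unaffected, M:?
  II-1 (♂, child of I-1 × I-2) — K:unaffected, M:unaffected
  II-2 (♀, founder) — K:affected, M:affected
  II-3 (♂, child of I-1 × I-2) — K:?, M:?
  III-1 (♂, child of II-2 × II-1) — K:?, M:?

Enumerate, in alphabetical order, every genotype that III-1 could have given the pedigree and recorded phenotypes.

K/I-1 un ·: KK|Kk
K/I-2 un ·: KK|Kk
K/II-1 un I-1×I-2: KK|Kk
K/II-2 aff ·: kk
K/II-3 ? I-1×I-2: KK|Kk|kk
K/III-1 ? II-2×II-1: Kk|kk
⇒ K over [I-1,I-2,II-1,II-2,II-3,III-1]: 22 consistent
M/I-1 un ·: MM|Mm
M/I-2 ? ·: MM|Mm|mm
M/II-1 un I-1×I-2: MM|Mm
M/II-2 aff ·: mm
M/II-3 ? I-1×I-2: MM|Mm|mm
M/III-1 ? II-2×II-1: Mm|mm
⇒ M over [I-1,I-2,II-1,II-2,II-3,III-1]: 28 consistent

III-1 ∈ {Kk Mm, Kk mm, kk Mm, kk mm}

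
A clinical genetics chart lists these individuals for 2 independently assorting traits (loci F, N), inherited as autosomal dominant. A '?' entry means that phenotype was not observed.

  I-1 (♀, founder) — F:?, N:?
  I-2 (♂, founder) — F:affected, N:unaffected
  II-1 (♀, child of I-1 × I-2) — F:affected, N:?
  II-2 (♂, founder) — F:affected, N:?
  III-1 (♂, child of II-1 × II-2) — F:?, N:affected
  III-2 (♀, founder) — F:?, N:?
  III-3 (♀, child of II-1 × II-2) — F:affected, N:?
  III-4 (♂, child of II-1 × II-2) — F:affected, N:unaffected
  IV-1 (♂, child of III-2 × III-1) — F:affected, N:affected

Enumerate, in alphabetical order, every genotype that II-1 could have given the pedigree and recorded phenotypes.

F/I-1 ? ·: ff|Ff|FF
F/I-2 aff ·: Ff|FF
F/II-1 aff I-1×I-2: Ff|FF
F/II-2 aff ·: Ff|FF
F/III-1 ? II-1×II-2: ff|Ff|FF
F/III-2 ? ·: ff|Ff|FF
F/III-3 aff II-1×II-2: Ff|FF
F/III-4 aff II-1×II-2: Ff|FF
F/IV-1 aff III-2×III-1: Ff|FF
⇒ F over [I-1,I-2,II-1,II-2,III-1,III-2,III-3,III-4,IV-1]: 560 consistent
N/I-1 ? ·: nn|Nn|NN
N/I-2 un ·: nn
N/II-1 ? I-1×I-2: nn|Nn
N/II-2 ? ·: nn|Nn
N/III-1 aff II-1×II-2: Nn|NN
N/III-2 ? ·: nn|Nn|NN
N/III-3 ? II-1×II-2: nn|Nn|NN
N/III-4 un II-1×II-2: nn
N/IV-1 aff III-2×III-1: Nn|NN
⇒ N over [I-1,I-2,II-1,II-2,III-1,III-2,III-3,III-4,IV-1]: 94 consistent

II-1 ∈ {FF Nn, FF nn, Ff Nn, Ff nn}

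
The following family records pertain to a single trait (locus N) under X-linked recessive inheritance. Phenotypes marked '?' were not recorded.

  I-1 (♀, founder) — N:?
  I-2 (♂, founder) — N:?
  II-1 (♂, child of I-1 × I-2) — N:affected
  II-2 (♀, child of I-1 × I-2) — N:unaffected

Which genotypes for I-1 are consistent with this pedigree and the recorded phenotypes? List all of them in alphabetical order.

N/I-1 ? ·: X^NX^n|X^nX^n
N/I-2 ? ·: X^NY|X^nY
N/II-1 aff I-1×I-2: X^nY
N/II-2 un I-1×I-2: X^NX^N|X^NX^n
⇒ N over [I-1,I-2,II-1,II-2]: 4 consistent

I-1 ∈ {X^NX^n, X^nX^n}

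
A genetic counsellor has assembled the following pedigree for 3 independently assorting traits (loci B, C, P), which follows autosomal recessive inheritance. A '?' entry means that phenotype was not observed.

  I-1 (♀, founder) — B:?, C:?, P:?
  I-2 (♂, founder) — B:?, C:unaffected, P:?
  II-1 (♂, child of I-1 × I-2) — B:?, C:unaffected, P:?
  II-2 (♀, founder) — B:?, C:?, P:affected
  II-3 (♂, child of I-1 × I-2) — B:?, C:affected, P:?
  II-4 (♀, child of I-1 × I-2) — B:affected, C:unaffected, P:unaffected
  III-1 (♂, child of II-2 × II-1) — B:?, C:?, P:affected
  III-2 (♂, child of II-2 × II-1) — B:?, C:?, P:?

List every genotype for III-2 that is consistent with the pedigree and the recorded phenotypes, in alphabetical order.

III-2 ∈ {BB CC Pp, BB CC pp, BB Cc Pp, BB Cc pp, BB cc Pp, BB cc pp, Bb CC Pp, Bb CC pp, Bb Cc Pp, Bb Cc pp, Bb cc Pp, Bb cc pp, bb CC Pp, bb CC pp, bb Cc Pp, bb Cc pp, bb cc Pp, bb cc pp}

B/I-1 ? ·: Bb|bb
B/I-2 ? ·: Bb|bb
B/II-1 ? I-1×I-2: BB|Bb|bb
B/II-2 ? ·: BB|Bb|bb
B/II-3 ? I-1×I-2: BB|Bb|bb
B/II-4 aff I-1×I-2: bb
B/III-1 ? II-2×II-1: BB|Bb|bb
B/III-2 ? II-2×II-1: BB|Bb|bb
⇒ B over [I-1,I-2,II-1,II-2,II-3,II-4,III-1,III-2]: 185 consistent
C/I-1 ? ·: Cc|cc
C/I-2 un ·: Cc
C/II-1 un I-1×I-2: CC|Cc
C/II-2 ? ·: CC|Cc|cc
C/II-3 aff I-1×I-2: cc
C/II-4 un I-1×I-2: CC|Cc
C/III-1 ? II-2×II-1: CC|Cc|cc
C/III-2 ? II-2×II-1: CC|Cc|cc
⇒ C over [I-1,I-2,II-1,II-2,II-3,II-4,III-1,III-2]: 63 consistent
P/I-1 ? ·: PP|Pp|pp
P/I-2 ? ·: PP|Pp|pp
P/II-1 ? I-1×I-2: Pp|pp
P/II-2 aff ·: pp
P/II-3 ? I-1×I-2: PP|Pp|pp
P/II-4 un I-1×I-2: PP|Pp
P/III-1 aff II-2×II-1: pp
P/III-2 ? II-2×II-1: Pp|pp
⇒ P over [I-1,I-2,II-1,II-2,II-3,II-4,III-1,III-2]: 50 consistent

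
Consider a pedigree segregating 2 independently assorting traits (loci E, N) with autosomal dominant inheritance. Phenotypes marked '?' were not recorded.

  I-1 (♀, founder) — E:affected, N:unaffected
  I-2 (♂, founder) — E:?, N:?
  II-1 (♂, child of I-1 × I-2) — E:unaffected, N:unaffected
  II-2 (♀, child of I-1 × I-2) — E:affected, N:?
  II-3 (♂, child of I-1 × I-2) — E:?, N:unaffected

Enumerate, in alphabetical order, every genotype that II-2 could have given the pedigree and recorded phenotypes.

E/I-1 aff ·: Ee
E/I-2 ? ·: ee|Ee
E/II-1 un I-1×I-2: ee
E/II-2 aff I-1×I-2: Ee|EE
E/II-3 ? I-1×I-2: ee|Ee|EE
⇒ E over [I-1,I-2,II-1,II-2,II-3]: 8 consistent
N/I-1 un ·: nn
N/I-2 ? ·: nn|Nn
N/II-1 un I-1×I-2: nn
N/II-2 ? I-1×I-2: nn|Nn
N/II-3 un I-1×I-2: nn
⇒ N over [I-1,I-2,II-1,II-2,II-3]: 3 consistent

II-2 ∈ {EE Nn, EE nn, Ee Nn, Ee nn}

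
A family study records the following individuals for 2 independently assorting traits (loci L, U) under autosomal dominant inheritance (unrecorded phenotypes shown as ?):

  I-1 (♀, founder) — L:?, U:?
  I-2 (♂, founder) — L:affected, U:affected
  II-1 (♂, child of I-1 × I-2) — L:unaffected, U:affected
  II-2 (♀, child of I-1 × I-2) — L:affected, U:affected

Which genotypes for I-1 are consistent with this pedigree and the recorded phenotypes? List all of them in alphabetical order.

I-1 ∈ {Ll UU, Ll Uu, Ll uu, ll UU, ll Uu, ll uu}

L/I-1 ? ·: ll|Ll
L/I-2 aff ·: Ll
L/II-1 un I-1×I-2: ll
L/II-2 aff I-1×I-2: Ll|LL
⇒ L over [I-1,I-2,II-1,II-2]: 3 consistent
U/I-1 ? ·: uu|Uu|UU
U/I-2 aff ·: Uu|UU
U/II-1 aff I-1×I-2: Uu|UU
U/II-2 aff I-1×I-2: Uu|UU
⇒ U over [I-1,I-2,II-1,II-2]: 15 consistent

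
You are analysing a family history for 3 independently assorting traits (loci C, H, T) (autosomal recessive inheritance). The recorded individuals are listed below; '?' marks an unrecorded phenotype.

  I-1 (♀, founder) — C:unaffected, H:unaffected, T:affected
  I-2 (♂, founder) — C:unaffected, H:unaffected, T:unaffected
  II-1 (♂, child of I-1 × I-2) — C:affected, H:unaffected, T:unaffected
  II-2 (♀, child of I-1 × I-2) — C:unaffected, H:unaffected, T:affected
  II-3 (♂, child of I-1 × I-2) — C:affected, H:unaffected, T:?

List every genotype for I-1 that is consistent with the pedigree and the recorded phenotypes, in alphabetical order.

C/I-1 un ·: Cc
C/I-2 un ·: Cc
C/II-1 aff I-1×I-2: cc
C/II-2 un I-1×I-2: CC|Cc
C/II-3 aff I-1×I-2: cc
⇒ C over [I-1,I-2,II-1,II-2,II-3]: 2 consistent
H/I-1 un ·: HH|Hh
H/I-2 un ·: HH|Hh
H/II-1 un I-1×I-2: HH|Hh
H/II-2 un I-1×I-2: HH|Hh
H/II-3 un I-1×I-2: HH|Hh
⇒ H over [I-1,I-2,II-1,II-2,II-3]: 25 consistent
T/I-1 aff ·: tt
T/I-2 un ·: Tt
T/II-1 un I-1×I-2: Tt
T/II-2 aff I-1×I-2: tt
T/II-3 ? I-1×I-2: Tt|tt
⇒ T over [I-1,I-2,II-1,II-2,II-3]: 2 consistent

I-1 ∈ {Cc HH tt, Cc Hh tt}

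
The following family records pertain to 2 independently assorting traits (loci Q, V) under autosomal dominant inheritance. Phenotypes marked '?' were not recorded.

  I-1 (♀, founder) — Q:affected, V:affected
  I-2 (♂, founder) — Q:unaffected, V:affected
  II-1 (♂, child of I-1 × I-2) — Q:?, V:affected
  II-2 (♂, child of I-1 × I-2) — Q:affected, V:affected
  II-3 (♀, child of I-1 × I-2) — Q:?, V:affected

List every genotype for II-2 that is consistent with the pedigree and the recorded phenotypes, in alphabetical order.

Q/I-1 aff ·: Qq|QQ
Q/I-2 un ·: qq
Q/II-1 ? I-1×I-2: qq|Qq
Q/II-2 aff I-1×I-2: Qq
Q/II-3 ? I-1×I-2: qq|Qq
⇒ Q over [I-1,I-2,II-1,II-2,II-3]: 5 consistent
V/I-1 aff ·: Vv|VV
V/I-2 aff ·: Vv|VV
V/II-1 aff I-1×I-2: Vv|VV
V/II-2 aff I-1×I-2: Vv|VV
V/II-3 aff I-1×I-2: Vv|VV
⇒ V over [I-1,I-2,II-1,II-2,II-3]: 25 consistent

II-2 ∈ {Qq VV, Qq Vv}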